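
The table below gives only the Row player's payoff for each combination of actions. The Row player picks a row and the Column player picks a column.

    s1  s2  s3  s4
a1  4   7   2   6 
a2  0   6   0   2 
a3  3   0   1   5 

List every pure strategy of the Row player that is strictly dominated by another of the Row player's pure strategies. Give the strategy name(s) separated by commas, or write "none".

a2, a3

a1 is not dominated — it holds its own against a2 at s1 (4>0); a3 at s1 (4>3).
a2 is strictly dominated by a1 (s1: 4>0, s2: 7>6, s3: 2>0, s4: 6>2).
a3: dominated, since a1 does at least as well everywhere (s1: 4>3, s2: 7>0, s3: 2>1, s4: 6>5).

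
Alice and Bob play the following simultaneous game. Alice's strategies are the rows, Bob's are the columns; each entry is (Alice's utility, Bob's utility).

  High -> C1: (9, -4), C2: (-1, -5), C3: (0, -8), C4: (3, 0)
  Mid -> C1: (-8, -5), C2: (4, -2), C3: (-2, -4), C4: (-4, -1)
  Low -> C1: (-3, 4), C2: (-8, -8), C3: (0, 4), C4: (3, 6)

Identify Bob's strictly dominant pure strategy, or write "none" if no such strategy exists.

C4 vs C1: High: 0>-4, Mid: -1>-5, Low: 6>4.
C4 vs C2: High: 0>-5, Mid: -1>-2, Low: 6>-8.
C4 vs C3: High: 0>-8, Mid: -1>-4, Low: 6>4.
C4 strictly beats every other strategy against every opponent action, so it is strictly dominant.

C4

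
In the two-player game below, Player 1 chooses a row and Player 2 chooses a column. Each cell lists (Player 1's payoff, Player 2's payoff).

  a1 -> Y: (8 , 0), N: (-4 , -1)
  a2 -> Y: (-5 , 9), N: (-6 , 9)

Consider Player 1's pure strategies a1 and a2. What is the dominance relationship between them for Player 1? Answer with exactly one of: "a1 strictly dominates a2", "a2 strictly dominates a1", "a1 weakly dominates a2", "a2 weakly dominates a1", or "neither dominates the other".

a1's payoffs vs a2's, by Player 2's action — Y: 8>-5, N: -4>-6.
Every comparison favours a1, so a1 strictly dominates a2.

a1 strictly dominates a2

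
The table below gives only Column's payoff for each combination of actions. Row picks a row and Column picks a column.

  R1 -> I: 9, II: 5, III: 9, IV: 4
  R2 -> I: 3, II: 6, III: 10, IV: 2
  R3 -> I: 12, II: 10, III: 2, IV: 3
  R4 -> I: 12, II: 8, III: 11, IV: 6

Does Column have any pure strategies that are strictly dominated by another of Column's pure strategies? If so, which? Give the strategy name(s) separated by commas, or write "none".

IV

Nothing dominates I: II at R1 (9>5); III at R1 (9=9); IV at R1 (9>4).
Nothing dominates II: I at R2 (6>3); III at R3 (10>2); IV at R1 (5>4).
III: no other strategy beats it everywhere (I at R1 (9=9); II at R1 (9>5); IV at R1 (9>4)).
IV: dominated, since I does at least as well everywhere (R1: 9>4, R2: 3>2, R3: 12>3, R4: 12>6).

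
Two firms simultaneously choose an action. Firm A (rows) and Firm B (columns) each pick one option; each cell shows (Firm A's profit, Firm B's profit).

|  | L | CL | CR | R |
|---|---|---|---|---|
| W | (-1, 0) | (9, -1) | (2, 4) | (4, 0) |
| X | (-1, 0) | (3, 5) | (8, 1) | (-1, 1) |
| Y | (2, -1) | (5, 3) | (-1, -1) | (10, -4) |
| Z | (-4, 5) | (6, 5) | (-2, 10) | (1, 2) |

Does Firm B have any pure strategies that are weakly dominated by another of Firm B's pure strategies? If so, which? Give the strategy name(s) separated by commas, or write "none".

L, R

L: dominated, since CR does at least as well everywhere (W: 4>0, X: 1>0, Y: -1=-1, Z: 10>5).
CL: no other strategy beats it everywhere (L at X (5>0); CR at X (5>1); R at X (5>1)).
CR is not dominated — it holds its own against L at W (4>0); CL at W (4>-1); R at W (4>0).
R: dominated, since CR does at least as well everywhere (W: 4>0, X: 1=1, Y: -1>-4, Z: 10>2).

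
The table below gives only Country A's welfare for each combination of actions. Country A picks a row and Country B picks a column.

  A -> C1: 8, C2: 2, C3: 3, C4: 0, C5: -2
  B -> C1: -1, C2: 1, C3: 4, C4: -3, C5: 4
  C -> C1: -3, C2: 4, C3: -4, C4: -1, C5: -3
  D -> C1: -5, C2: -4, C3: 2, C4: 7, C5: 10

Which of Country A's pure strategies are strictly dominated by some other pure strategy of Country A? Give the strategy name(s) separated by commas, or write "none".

A: no other strategy beats it everywhere (B at C1 (8>-1); C at C1 (8>-3); D at C1 (8>-5)).
B: no other strategy beats it everywhere (A at C3 (4>3); C at C1 (-1>-3); D at C1 (-1>-5)).
Nothing dominates C: A at C2 (4>2); B at C2 (4>1); D at C1 (-3>-5).
D is not dominated — it holds its own against A at C4 (7>0); B at C4 (7>-3); C at C3 (2>-4).

none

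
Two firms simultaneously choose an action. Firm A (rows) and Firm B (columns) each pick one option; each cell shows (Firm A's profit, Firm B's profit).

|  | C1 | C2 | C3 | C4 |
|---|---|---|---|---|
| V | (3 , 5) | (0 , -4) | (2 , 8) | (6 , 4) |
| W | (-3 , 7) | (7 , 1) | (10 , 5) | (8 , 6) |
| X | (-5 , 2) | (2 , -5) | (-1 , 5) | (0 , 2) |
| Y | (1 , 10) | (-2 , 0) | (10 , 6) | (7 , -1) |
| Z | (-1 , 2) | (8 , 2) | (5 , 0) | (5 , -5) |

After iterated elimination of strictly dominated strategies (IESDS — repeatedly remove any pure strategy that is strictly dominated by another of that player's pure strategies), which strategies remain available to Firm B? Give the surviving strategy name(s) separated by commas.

C1, C2, C3

Row X is eliminated: W beats it against every remaining column (C1: -3>-5, C2: 7>2, C3: 10>-1, C4: 8>0).
For Firm B, C1 strictly dominates C4 on the remaining rows (V: 5>4, W: 7>6, Y: 10>-1, Z: 2>-5); eliminate C4.
Among the remaining strategies, none is strictly dominated by another pure strategy of the same player, so the elimination stops.
Surviving strategies — Firm A: {V, W, Y, Z}; Firm B: {C1, C2, C3}.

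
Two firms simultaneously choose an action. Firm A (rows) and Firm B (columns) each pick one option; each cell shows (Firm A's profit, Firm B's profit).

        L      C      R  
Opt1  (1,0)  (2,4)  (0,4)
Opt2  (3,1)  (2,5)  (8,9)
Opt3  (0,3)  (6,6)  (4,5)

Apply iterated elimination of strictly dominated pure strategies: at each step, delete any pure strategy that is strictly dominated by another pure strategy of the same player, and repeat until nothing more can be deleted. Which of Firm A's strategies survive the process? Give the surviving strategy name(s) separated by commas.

Opt2, Opt3

For Firm B, C strictly dominates L on the remaining rows (Opt1: 4>0, Opt2: 5>1, Opt3: 6>3); eliminate L.
Firm A's strategy Opt1 is strictly dominated by Opt3 (C: 6>2, R: 4>0) and is removed.
Among the remaining strategies, none is strictly dominated by another pure strategy of the same player, so the elimination stops.
Surviving strategies — Firm A: {Opt2, Opt3}; Firm B: {C, R}.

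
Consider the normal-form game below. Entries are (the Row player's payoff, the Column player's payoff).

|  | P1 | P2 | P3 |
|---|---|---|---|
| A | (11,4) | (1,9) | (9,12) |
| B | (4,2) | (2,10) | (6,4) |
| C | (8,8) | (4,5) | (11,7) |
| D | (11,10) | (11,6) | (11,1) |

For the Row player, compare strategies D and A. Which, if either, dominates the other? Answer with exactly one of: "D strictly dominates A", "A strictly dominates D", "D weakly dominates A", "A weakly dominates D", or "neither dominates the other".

D weakly dominates A

Compare D to A across each opponent action: P1: 11=11, P2: 11>1, P3: 11>9.
D is at least as good everywhere and strictly better somewhere (tied only at P1), so D weakly but not strictly dominates A.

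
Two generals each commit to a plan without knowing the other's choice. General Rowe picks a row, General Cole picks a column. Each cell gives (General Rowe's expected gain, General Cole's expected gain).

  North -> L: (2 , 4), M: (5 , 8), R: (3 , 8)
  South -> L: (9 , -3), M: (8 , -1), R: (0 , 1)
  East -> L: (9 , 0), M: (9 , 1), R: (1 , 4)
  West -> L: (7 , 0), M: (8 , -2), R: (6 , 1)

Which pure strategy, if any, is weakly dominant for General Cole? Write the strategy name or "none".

R

R vs L: North: 8>4, South: 1>-3, East: 4>0, West: 1>0.
R vs M: North: 8=8, South: 1>-1, East: 4>1, West: 1>-2.
R is at least as good as every other strategy against every opponent action, so it is weakly dominant.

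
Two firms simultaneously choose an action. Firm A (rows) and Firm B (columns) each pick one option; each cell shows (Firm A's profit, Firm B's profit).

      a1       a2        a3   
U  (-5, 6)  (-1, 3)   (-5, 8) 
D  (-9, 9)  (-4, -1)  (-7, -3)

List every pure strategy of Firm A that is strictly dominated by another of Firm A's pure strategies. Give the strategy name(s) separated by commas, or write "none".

Nothing dominates U: D at a1 (-5>-9).
D: dominated, since U does at least as well everywhere (a1: -5>-9, a2: -1>-4, a3: -5>-7).

D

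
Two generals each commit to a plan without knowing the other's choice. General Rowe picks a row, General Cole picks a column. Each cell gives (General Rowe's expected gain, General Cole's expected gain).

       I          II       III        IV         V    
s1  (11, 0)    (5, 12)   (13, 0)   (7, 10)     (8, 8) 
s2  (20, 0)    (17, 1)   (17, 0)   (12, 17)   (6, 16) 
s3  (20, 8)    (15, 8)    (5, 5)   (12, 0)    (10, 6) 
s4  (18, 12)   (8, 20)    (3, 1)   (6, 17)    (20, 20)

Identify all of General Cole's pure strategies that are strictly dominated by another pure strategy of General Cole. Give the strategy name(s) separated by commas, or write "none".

I: no other strategy beats it everywhere (II at s3 (8=8); III at s1 (0=0); IV at s3 (8>0); V at s3 (8>6)).
Nothing dominates II: I at s1 (12>0); III at s1 (12>0); IV at s1 (12>10); V at s1 (12>8).
III: dominated, since II does at least as well everywhere (s1: 12>0, s2: 1>0, s3: 8>5, s4: 20>1).
IV is not dominated — it holds its own against I at s1 (10>0); II at s2 (17>1); III at s1 (10>0); V at s1 (10>8).
V is not dominated — it holds its own against I at s1 (8>0); II at s2 (16>1); III at s1 (8>0); IV at s3 (6>0).

III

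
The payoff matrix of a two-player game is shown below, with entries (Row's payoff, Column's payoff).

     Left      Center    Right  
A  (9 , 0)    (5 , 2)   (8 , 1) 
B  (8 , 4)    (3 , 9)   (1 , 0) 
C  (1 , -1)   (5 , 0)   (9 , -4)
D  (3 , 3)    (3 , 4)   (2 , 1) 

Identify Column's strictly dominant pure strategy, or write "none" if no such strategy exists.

Center

Center vs Left: A: 2>0, B: 9>4, C: 0>-1, D: 4>3.
Center vs Right: A: 2>1, B: 9>0, C: 0>-4, D: 4>1.
Center strictly beats every other strategy against every opponent action, so it is strictly dominant.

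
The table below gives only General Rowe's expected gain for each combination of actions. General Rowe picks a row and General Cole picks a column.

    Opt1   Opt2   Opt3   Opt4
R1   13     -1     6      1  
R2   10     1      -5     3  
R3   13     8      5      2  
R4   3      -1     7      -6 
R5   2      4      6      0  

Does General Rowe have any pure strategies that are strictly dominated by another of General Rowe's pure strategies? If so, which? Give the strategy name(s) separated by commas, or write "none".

none

R1 is not dominated — it holds its own against R2 at Opt1 (13>10); R3 at Opt1 (13=13); R4 at Opt1 (13>3); R5 at Opt1 (13>2).
Nothing dominates R2: R1 at Opt2 (1>-1); R3 at Opt4 (3>2); R4 at Opt1 (10>3); R5 at Opt1 (10>2).
Nothing dominates R3: R1 at Opt1 (13=13); R2 at Opt1 (13>10); R4 at Opt1 (13>3); R5 at Opt1 (13>2).
R4 is not dominated — it holds its own against R1 at Opt2 (-1=-1); R2 at Opt3 (7>-5); R3 at Opt3 (7>5); R5 at Opt1 (3>2).
R5: no other strategy beats it everywhere (R1 at Opt2 (4>-1); R2 at Opt2 (4>1); R3 at Opt3 (6>5); R4 at Opt2 (4>-1)).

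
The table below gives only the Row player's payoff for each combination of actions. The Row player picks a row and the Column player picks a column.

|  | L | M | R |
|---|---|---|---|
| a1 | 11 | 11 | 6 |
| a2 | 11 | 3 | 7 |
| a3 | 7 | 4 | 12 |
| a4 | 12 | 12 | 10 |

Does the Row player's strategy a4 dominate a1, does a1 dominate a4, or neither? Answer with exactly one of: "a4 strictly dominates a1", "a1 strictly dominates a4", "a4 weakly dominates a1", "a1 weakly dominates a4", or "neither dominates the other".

a4 strictly dominates a1

Compare a4 to a1 across each opponent action: L: 12>11, M: 12>11, R: 10>6.
Every comparison favours a4, so a4 strictly dominates a1.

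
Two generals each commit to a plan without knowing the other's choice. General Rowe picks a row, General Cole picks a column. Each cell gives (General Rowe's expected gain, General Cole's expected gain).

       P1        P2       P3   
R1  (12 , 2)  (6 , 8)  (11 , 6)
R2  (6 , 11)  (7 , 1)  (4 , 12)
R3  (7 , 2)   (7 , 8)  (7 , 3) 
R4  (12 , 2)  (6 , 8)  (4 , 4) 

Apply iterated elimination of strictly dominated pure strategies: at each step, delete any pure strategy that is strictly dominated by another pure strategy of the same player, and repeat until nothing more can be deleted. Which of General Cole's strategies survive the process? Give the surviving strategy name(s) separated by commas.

General Cole's strategy P1 is strictly dominated by P3 (R1: 6>2, R2: 12>11, R3: 3>2, R4: 4>2) and is removed.
Row R4 is eliminated: R3 beats it against every remaining column (P2: 7>6, P3: 7>4).
Among the remaining strategies, none is strictly dominated by another pure strategy of the same player, so the elimination stops.
Surviving strategies — General Rowe: {R1, R2, R3}; General Cole: {P2, P3}.

P2, P3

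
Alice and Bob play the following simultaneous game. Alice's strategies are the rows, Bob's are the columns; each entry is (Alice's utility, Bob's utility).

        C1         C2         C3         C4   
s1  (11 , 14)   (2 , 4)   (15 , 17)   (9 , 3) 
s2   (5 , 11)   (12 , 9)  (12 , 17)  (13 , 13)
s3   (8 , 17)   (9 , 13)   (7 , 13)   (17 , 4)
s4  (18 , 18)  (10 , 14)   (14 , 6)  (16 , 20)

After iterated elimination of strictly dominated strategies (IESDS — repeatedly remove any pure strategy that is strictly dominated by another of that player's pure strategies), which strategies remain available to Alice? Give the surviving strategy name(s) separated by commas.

s1, s3, s4

Column C2 is eliminated: C1 beats it against every remaining row (s1: 14>4, s2: 11>9, s3: 17>13, s4: 18>14).
Alice's strategy s2 is strictly dominated by s4 (C1: 18>5, C3: 14>12, C4: 16>13) and is removed.
Among the remaining strategies, none is strictly dominated by another pure strategy of the same player, so the elimination stops.
Surviving strategies — Alice: {s1, s3, s4}; Bob: {C1, C3, C4}.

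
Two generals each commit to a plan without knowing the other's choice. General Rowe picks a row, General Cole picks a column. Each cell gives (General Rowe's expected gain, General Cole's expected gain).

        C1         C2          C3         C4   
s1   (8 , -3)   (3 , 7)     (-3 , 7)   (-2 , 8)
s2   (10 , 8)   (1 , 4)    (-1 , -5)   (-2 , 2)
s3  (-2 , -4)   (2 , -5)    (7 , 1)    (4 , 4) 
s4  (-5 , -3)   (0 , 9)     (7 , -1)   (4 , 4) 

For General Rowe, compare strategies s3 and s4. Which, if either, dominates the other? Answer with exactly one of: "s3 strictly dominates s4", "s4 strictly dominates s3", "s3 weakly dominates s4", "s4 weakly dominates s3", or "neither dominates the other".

s3's payoffs vs s4's, by General Cole's action — C1: -2>-5, C2: 2>0, C3: 7=7, C4: 4=4.
s3 is at least as good everywhere and strictly better somewhere (tied only at C3, C4), so s3 weakly but not strictly dominates s4.

s3 weakly dominates s4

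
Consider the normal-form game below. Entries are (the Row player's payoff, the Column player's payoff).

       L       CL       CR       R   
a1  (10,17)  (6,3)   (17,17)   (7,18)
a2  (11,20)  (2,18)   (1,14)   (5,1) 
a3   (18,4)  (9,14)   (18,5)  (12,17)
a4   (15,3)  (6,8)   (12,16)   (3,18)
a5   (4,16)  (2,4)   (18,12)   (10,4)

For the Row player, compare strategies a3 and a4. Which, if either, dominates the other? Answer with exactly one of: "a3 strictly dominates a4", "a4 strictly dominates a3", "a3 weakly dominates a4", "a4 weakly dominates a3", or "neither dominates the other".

Compare a3 to a4 across each opponent action: L: 18>15, CL: 9>6, CR: 18>12, R: 12>3.
a3 gives a strictly higher payoff against each opponent action, so a3 strictly dominates a4.

a3 strictly dominates a4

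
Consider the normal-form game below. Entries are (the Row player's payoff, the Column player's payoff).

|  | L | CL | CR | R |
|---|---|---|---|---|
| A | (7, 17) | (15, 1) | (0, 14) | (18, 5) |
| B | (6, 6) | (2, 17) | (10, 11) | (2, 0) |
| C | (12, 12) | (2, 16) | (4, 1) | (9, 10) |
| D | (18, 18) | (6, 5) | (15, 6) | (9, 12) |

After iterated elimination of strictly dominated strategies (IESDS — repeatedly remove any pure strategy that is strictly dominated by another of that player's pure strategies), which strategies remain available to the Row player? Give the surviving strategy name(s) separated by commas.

D

For the Row player, D strictly dominates B on the remaining columns (L: 18>6, CL: 6>2, CR: 15>10, R: 9>2); eliminate B.
For the Column player, L strictly dominates CR on the remaining rows (A: 17>14, C: 12>1, D: 18>6); eliminate CR.
Column R is eliminated: L beats it against every remaining row (A: 17>5, C: 12>10, D: 18>12).
The Row player's strategy C is strictly dominated by D (L: 18>12, CL: 6>2) and is removed.
Column CL is eliminated: L beats it against every remaining row (A: 17>1, D: 18>5).
The Row player's strategy A is strictly dominated by D (L: 18>7) and is removed.
Among the remaining strategies, none is strictly dominated by another pure strategy of the same player, so the elimination stops.
Surviving strategies — the Row player: {D}; the Column player: {L}.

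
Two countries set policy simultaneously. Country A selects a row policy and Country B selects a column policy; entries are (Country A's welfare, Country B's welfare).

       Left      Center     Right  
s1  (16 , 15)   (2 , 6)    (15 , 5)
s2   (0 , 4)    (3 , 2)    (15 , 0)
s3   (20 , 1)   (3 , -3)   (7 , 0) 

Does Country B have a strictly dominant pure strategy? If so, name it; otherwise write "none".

Left vs Center: s1: 15>6, s2: 4>2, s3: 1>-3.
Left vs Right: s1: 15>5, s2: 4>0, s3: 1>0.
Left strictly beats every other strategy against every opponent action, so it is strictly dominant.

Left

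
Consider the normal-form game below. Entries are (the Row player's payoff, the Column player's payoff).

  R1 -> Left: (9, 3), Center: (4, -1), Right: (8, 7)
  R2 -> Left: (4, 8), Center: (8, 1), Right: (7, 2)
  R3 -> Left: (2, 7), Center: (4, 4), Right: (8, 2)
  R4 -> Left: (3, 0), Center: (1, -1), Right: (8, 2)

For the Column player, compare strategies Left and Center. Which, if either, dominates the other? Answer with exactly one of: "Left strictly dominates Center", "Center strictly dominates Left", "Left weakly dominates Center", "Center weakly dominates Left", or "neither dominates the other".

Left strictly dominates Center

Left's payoffs vs Center's, by the Row player's action — R1: 3>-1, R2: 8>1, R3: 7>4, R4: 0>-1.
Every comparison favours Left, so Left strictly dominates Center.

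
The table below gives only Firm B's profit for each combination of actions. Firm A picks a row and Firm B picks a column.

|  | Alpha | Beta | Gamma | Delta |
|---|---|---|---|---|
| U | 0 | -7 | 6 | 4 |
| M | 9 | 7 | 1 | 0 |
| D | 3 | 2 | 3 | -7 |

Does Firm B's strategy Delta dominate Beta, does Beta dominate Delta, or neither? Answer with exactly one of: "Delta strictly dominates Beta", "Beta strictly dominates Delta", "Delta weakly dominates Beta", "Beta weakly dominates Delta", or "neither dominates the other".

Compare Delta to Beta across each opponent action: U: 4>-7, M: 0<7, D: -7<2.
Delta does better at U but worse at M, D; neither strategy dominates the other.

neither dominates the other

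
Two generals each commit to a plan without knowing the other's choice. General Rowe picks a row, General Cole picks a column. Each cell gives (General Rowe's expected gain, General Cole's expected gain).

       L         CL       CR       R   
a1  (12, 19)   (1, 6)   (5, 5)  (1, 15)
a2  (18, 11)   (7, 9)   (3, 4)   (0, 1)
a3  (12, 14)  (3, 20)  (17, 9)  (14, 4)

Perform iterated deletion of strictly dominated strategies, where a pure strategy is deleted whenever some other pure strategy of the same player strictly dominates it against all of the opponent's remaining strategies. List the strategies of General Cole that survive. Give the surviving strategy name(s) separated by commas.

Column CR is eliminated: L beats it against every remaining row (a1: 19>5, a2: 11>4, a3: 14>9).
Column R is eliminated: L beats it against every remaining row (a1: 19>15, a2: 11>1, a3: 14>4).
For General Rowe, a2 strictly dominates a1 on the remaining columns (L: 18>12, CL: 7>1); eliminate a1.
General Rowe's strategy a3 is strictly dominated by a2 (L: 18>12, CL: 7>3) and is removed.
General Cole's strategy CL is strictly dominated by L (a2: 11>9) and is removed.
Among the remaining strategies, none is strictly dominated by another pure strategy of the same player, so the elimination stops.
Surviving strategies — General Rowe: {a2}; General Cole: {L}.

L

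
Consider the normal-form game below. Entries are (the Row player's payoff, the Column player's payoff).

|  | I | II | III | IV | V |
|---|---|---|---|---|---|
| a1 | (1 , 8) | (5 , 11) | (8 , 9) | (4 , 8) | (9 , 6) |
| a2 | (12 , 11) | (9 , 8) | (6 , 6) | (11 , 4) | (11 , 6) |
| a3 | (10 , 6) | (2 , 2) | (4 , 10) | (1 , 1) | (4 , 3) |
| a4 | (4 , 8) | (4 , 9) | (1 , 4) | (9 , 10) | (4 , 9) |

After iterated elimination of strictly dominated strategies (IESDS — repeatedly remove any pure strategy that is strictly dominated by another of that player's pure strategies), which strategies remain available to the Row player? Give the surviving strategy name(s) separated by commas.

For the Row player, a2 strictly dominates a3 on the remaining columns (I: 12>10, II: 9>2, III: 6>4, IV: 11>1, V: 11>4); eliminate a3.
For the Row player, a2 strictly dominates a4 on the remaining columns (I: 12>4, II: 9>4, III: 6>1, IV: 11>9, V: 11>4); eliminate a4.
For the Column player, II strictly dominates III on the remaining rows (a1: 11>9, a2: 8>6); eliminate III.
For the Row player, a2 strictly dominates a1 on the remaining columns (I: 12>1, II: 9>5, IV: 11>4, V: 11>9); eliminate a1.
The Column player's strategy II is strictly dominated by I (a2: 11>8) and is removed.
Column IV is eliminated: I beats it against every remaining row (a2: 11>4).
Column V is eliminated: I beats it against every remaining row (a2: 11>6).
Among the remaining strategies, none is strictly dominated by another pure strategy of the same player, so the elimination stops.
Surviving strategies — the Row player: {a2}; the Column player: {I}.

a2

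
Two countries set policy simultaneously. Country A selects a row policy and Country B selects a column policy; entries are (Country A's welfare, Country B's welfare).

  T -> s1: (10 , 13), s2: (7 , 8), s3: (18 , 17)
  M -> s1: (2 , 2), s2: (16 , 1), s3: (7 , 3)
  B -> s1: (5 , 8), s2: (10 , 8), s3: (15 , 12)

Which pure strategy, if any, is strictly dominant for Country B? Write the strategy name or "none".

s3

s3 vs s1: T: 17>13, M: 3>2, B: 12>8.
s3 vs s2: T: 17>8, M: 3>1, B: 12>8.
s3 strictly beats every other strategy against every opponent action, so it is strictly dominant.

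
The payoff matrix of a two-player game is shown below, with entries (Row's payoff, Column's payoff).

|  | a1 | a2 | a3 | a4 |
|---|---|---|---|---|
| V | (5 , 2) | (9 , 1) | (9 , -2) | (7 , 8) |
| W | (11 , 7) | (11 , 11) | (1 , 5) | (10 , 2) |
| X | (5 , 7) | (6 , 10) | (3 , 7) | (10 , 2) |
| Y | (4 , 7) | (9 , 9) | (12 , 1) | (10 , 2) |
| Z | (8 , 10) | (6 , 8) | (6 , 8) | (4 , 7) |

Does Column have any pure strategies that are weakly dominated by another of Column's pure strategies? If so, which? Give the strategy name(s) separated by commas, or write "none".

a1 is not dominated — it holds its own against a2 at V (2>1); a3 at V (2>-2); a4 at W (7>2).
a2: no other strategy beats it everywhere (a1 at W (11>7); a3 at V (1>-2); a4 at W (11>2)).
a3 is weakly dominated by a1 (V: 2>-2, W: 7>5, X: 7=7, Y: 7>1, Z: 10>8).
a4 is not dominated — it holds its own against a1 at V (8>2); a2 at V (8>1); a3 at V (8>-2).

a3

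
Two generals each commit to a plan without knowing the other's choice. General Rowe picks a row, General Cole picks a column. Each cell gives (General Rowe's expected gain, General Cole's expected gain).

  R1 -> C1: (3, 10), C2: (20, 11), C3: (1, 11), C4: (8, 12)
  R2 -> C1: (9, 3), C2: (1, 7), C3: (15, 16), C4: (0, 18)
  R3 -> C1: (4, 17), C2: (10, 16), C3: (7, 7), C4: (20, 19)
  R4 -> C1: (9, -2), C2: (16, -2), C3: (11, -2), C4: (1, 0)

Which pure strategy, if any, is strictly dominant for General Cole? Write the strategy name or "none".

C4

C4 vs C1: R1: 12>10, R2: 18>3, R3: 19>17, R4: 0>-2.
C4 vs C2: R1: 12>11, R2: 18>7, R3: 19>16, R4: 0>-2.
C4 vs C3: R1: 12>11, R2: 18>16, R3: 19>7, R4: 0>-2.
C4 strictly beats every other strategy against every opponent action, so it is strictly dominant.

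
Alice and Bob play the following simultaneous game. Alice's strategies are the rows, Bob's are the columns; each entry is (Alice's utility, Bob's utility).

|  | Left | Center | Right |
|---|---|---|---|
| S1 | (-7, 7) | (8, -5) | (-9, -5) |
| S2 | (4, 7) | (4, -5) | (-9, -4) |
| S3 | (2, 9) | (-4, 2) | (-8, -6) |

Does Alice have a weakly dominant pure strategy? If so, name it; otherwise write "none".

S1 fails to dominate S2 at Left (-7<4).
S2 fails to dominate S1 at Center (4<8).
S3 fails to dominate S1 at Center (-4<8).
No single strategy dominates all the others.

none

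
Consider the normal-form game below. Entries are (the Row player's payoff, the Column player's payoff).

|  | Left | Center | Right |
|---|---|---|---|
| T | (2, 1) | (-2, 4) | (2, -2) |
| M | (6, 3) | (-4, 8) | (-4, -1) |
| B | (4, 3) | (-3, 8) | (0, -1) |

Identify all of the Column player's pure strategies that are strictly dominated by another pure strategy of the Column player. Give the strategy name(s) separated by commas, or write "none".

Left, Right

Center strictly dominates Left — T: 4>1, M: 8>3, B: 8>3.
Nothing dominates Center: Left at T (4>1); Right at T (4>-2).
Right: dominated, since Left does at least as well everywhere (T: 1>-2, M: 3>-1, B: 3>-1).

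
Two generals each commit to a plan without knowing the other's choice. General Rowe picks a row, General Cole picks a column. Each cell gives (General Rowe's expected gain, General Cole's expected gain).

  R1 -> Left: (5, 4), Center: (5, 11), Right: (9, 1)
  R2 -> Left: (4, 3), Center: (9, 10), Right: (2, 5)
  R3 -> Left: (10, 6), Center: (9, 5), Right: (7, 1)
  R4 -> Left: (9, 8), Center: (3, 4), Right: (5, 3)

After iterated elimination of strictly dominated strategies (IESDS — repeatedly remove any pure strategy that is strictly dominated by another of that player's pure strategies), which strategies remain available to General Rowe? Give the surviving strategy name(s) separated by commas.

Row R4 is eliminated: R3 beats it against every remaining column (Left: 10>9, Center: 9>3, Right: 7>5).
General Cole's strategy Right is strictly dominated by Center (R1: 11>1, R2: 10>5, R3: 5>1) and is removed.
For General Rowe, R3 strictly dominates R1 on the remaining columns (Left: 10>5, Center: 9>5); eliminate R1.
Among the remaining strategies, none is strictly dominated by another pure strategy of the same player, so the elimination stops.
Surviving strategies — General Rowe: {R2, R3}; General Cole: {Left, Center}.

R2, R3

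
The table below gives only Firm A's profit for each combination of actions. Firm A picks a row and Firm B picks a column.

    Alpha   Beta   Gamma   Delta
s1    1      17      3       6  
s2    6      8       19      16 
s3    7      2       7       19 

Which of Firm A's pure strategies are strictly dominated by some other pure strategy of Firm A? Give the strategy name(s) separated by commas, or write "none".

Nothing dominates s1: s2 at Beta (17>8); s3 at Beta (17>2).
s2 is not dominated — it holds its own against s1 at Alpha (6>1); s3 at Beta (8>2).
Nothing dominates s3: s1 at Alpha (7>1); s2 at Alpha (7>6).

none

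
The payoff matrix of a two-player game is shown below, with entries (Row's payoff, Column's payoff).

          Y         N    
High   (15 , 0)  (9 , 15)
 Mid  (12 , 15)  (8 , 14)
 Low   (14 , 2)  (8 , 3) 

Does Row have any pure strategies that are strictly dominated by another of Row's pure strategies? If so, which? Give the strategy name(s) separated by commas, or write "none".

Mid, Low

Nothing dominates High: Mid at Y (15>12); Low at Y (15>14).
Mid is strictly dominated by High (Y: 15>12, N: 9>8).
Low is strictly dominated by High (Y: 15>14, N: 9>8).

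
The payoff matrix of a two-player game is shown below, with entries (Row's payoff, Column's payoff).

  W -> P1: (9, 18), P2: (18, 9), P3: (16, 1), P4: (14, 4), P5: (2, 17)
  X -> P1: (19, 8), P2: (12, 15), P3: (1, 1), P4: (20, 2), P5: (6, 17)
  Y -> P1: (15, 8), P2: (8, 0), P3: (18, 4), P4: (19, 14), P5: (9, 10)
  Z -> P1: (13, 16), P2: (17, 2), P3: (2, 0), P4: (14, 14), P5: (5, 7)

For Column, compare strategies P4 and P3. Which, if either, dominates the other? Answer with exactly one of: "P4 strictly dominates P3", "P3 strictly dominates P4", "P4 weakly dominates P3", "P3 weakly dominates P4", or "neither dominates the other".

P4's payoffs vs P3's, by Row's action — W: 4>1, X: 2>1, Y: 14>4, Z: 14>0.
Every comparison favours P4, so P4 strictly dominates P3.

P4 strictly dominates P3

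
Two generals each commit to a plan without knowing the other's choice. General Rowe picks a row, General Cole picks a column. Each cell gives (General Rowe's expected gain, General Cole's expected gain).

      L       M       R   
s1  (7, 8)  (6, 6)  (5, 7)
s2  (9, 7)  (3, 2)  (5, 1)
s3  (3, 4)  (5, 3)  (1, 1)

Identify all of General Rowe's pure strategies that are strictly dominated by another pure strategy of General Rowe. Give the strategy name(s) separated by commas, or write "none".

s3

s1: no other strategy beats it everywhere (s2 at M (6>3); s3 at L (7>3)).
s2: no other strategy beats it everywhere (s1 at L (9>7); s3 at L (9>3)).
s3 is strictly dominated by s1 (L: 7>3, M: 6>5, R: 5>1).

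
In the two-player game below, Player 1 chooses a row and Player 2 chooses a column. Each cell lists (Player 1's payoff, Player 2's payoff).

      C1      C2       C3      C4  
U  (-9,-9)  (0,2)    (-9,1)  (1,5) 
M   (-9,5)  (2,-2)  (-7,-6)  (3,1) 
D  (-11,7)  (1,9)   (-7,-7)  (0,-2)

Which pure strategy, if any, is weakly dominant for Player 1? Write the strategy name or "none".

M

M vs U: C1: -9=-9, C2: 2>0, C3: -7>-9, C4: 3>1.
M vs D: C1: -9>-11, C2: 2>1, C3: -7=-7, C4: 3>0.
M is at least as good as every other strategy against every opponent action, so it is weakly dominant.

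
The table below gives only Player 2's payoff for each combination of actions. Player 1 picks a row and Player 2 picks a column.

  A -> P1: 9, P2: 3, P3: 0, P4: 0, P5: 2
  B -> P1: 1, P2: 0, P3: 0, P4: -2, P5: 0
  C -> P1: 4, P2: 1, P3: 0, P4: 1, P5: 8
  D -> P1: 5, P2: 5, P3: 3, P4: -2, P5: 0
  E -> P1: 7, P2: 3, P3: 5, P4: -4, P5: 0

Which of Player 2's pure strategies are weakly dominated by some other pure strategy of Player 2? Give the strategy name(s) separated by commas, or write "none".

P2, P3, P4

P1: no other strategy beats it everywhere (P2 at A (9>3); P3 at A (9>0); P4 at A (9>0); P5 at A (9>2)).
P2: dominated, since P1 does at least as well everywhere (A: 9>3, B: 1>0, C: 4>1, D: 5=5, E: 7>3).
P3 is weakly dominated by P1 (A: 9>0, B: 1>0, C: 4>0, D: 5>3, E: 7>5).
P4: dominated, since P1 does at least as well everywhere (A: 9>0, B: 1>-2, C: 4>1, D: 5>-2, E: 7>-4).
P5 is not dominated — it holds its own against P1 at C (8>4); P2 at C (8>1); P3 at A (2>0); P4 at A (2>0).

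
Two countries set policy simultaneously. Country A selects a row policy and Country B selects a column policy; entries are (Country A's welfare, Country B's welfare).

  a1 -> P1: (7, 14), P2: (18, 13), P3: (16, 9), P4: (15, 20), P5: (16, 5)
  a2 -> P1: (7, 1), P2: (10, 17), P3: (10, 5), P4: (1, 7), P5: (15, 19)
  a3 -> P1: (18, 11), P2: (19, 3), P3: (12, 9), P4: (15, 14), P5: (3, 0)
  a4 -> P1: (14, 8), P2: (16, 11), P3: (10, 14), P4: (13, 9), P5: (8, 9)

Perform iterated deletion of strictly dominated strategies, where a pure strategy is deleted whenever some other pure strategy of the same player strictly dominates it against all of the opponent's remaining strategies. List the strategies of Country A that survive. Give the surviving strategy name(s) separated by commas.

Country B's strategy P1 is strictly dominated by P4 (a1: 20>14, a2: 7>1, a3: 14>11, a4: 9>8) and is removed.
For Country A, a1 strictly dominates a2 on the remaining columns (P2: 18>10, P3: 16>10, P4: 15>1, P5: 16>15); eliminate a2.
For Country A, a1 strictly dominates a4 on the remaining columns (P2: 18>16, P3: 16>10, P4: 15>13, P5: 16>8); eliminate a4.
Column P2 is eliminated: P4 beats it against every remaining row (a1: 20>13, a3: 14>3).
Column P3 is eliminated: P4 beats it against every remaining row (a1: 20>9, a3: 14>9).
Country B's strategy P5 is strictly dominated by P4 (a1: 20>5, a3: 14>0) and is removed.
Among the remaining strategies, none is strictly dominated by another pure strategy of the same player, so the elimination stops.
Surviving strategies — Country A: {a1, a3}; Country B: {P4}.

a1, a3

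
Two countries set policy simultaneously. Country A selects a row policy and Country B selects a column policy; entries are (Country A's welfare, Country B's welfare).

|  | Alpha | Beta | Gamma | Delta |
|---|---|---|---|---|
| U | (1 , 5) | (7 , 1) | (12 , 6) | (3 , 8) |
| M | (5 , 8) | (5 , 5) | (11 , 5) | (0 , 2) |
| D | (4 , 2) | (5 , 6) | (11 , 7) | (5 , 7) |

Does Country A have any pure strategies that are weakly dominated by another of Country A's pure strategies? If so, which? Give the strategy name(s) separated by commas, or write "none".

Nothing dominates U: M at Beta (7>5); D at Beta (7>5).
M is not dominated — it holds its own against U at Alpha (5>1); D at Alpha (5>4).
Nothing dominates D: U at Alpha (4>1); M at Delta (5>0).

none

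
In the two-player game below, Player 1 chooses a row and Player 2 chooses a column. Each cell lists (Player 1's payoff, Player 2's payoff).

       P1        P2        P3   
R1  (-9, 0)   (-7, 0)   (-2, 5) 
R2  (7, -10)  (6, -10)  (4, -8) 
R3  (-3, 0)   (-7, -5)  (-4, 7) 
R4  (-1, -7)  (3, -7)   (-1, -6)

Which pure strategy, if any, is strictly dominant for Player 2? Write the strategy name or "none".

P3 vs P1: R1: 5>0, R2: -8>-10, R3: 7>0, R4: -6>-7.
P3 vs P2: R1: 5>0, R2: -8>-10, R3: 7>-5, R4: -6>-7.
P3 strictly beats every other strategy against every opponent action, so it is strictly dominant.

P3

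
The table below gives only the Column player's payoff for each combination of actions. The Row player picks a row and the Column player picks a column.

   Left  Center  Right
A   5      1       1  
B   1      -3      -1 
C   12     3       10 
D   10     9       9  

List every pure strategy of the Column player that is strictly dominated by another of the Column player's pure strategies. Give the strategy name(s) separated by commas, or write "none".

Center, Right

Left is not dominated — it holds its own against Center at A (5>1); Right at A (5>1).
Left strictly dominates Center — A: 5>1, B: 1>-3, C: 12>3, D: 10>9.
Left strictly dominates Right — A: 5>1, B: 1>-1, C: 12>10, D: 10>9.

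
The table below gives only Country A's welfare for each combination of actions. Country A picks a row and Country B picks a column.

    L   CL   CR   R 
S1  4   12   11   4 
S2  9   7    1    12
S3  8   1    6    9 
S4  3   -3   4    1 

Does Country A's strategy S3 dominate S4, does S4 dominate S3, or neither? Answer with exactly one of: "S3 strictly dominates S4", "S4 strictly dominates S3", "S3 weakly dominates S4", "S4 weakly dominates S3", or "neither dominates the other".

Compare S3 to S4 across each opponent action: L: 8>3, CL: 1>-3, CR: 6>4, R: 9>1.
S3 gives a strictly higher payoff against each opponent action, so S3 strictly dominates S4.

S3 strictly dominates S4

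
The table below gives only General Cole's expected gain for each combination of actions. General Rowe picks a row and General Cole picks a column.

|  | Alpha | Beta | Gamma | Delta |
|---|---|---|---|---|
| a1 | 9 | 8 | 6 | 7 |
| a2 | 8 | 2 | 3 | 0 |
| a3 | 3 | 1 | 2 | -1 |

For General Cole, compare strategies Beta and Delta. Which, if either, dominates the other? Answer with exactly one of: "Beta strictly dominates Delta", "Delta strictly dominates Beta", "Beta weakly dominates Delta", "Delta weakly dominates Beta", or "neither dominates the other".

Beta strictly dominates Delta

Beta's payoffs vs Delta's, by General Rowe's action — a1: 8>7, a2: 2>0, a3: 1>-1.
Every comparison favours Beta, so Beta strictly dominates Delta.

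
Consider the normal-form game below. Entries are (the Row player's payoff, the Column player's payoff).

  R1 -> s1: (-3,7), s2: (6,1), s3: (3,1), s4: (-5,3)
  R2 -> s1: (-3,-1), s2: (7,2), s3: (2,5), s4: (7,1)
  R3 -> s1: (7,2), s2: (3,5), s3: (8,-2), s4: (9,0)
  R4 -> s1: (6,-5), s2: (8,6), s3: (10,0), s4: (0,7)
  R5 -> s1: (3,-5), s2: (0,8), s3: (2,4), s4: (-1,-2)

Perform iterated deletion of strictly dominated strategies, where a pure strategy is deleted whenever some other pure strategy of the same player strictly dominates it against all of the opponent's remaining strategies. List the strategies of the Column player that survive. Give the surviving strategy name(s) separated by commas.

Row R1 is eliminated: R4 beats it against every remaining column (s1: 6>-3, s2: 8>6, s3: 10>3, s4: 0>-5).
Row R5 is eliminated: R3 beats it against every remaining column (s1: 7>3, s2: 3>0, s3: 8>2, s4: 9>-1).
For the Column player, s2 strictly dominates s1 on the remaining rows (R2: 2>-1, R3: 5>2, R4: 6>-5); eliminate s1.
Among the remaining strategies, none is strictly dominated by another pure strategy of the same player, so the elimination stops.
Surviving strategies — the Row player: {R2, R3, R4}; the Column player: {s2, s3, s4}.

s2, s3, s4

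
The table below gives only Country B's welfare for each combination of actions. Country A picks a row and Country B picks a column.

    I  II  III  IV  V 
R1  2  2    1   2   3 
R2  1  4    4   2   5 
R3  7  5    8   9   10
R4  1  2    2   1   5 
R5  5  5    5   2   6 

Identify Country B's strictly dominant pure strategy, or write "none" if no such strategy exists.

V

V vs I: R1: 3>2, R2: 5>1, R3: 10>7, R4: 5>1, R5: 6>5.
V vs II: R1: 3>2, R2: 5>4, R3: 10>5, R4: 5>2, R5: 6>5.
V vs III: R1: 3>1, R2: 5>4, R3: 10>8, R4: 5>2, R5: 6>5.
V vs IV: R1: 3>2, R2: 5>2, R3: 10>9, R4: 5>1, R5: 6>2.
V strictly beats every other strategy against every opponent action, so it is strictly dominant.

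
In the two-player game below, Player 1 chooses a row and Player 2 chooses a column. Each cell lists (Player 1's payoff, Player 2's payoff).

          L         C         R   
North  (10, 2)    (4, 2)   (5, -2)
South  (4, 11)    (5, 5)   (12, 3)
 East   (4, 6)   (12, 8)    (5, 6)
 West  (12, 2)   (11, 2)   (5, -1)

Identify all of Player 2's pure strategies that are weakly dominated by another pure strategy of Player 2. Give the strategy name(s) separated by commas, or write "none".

L: no other strategy beats it everywhere (C at South (11>5); R at North (2>-2)).
Nothing dominates C: L at East (8>6); R at North (2>-2).
L weakly dominates R — North: 2>-2, South: 11>3, East: 6=6, West: 2>-1.

R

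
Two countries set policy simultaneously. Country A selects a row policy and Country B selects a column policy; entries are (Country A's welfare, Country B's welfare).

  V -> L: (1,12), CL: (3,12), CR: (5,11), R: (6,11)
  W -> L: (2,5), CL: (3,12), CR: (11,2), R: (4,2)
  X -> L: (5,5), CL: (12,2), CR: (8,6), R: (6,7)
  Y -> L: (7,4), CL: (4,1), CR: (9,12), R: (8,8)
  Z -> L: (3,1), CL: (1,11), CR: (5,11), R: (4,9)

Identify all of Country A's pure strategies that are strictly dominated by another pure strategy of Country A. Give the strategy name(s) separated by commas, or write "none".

V: dominated, since Y does at least as well everywhere (L: 7>1, CL: 4>3, CR: 9>5, R: 8>6).
W is not dominated — it holds its own against V at L (2>1); X at CR (11>8); Y at CR (11>9); Z at CL (3>1).
Nothing dominates X: V at L (5>1); W at L (5>2); Y at CL (12>4); Z at L (5>3).
Y: no other strategy beats it everywhere (V at L (7>1); W at L (7>2); X at L (7>5); Z at L (7>3)).
Z is strictly dominated by X (L: 5>3, CL: 12>1, CR: 8>5, R: 6>4).

V, Z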